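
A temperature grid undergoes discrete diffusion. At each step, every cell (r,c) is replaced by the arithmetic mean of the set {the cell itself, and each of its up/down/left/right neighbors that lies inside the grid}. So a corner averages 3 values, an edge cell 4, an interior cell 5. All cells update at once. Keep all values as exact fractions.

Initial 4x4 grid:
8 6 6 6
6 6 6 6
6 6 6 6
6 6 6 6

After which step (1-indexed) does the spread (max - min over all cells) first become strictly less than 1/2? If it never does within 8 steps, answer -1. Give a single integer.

Step 1: max=20/3, min=6, spread=2/3
Step 2: max=59/9, min=6, spread=5/9
Step 3: max=689/108, min=6, spread=41/108
  -> spread < 1/2 first at step 3
Step 4: max=20483/3240, min=6, spread=1043/3240
Step 5: max=608753/97200, min=6, spread=25553/97200
Step 6: max=18167459/2916000, min=54079/9000, spread=645863/2916000
Step 7: max=542521691/87480000, min=360971/60000, spread=16225973/87480000
Step 8: max=16223877983/2624400000, min=162701/27000, spread=409340783/2624400000

Answer: 3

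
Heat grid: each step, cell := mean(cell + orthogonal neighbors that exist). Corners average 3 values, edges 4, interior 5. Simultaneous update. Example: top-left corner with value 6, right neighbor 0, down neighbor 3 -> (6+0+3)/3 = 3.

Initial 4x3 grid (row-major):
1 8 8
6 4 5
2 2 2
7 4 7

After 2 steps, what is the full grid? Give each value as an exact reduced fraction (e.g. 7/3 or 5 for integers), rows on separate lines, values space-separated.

Answer: 9/2 89/16 17/3
35/8 421/100 83/16
439/120 421/100 953/240
163/36 247/60 40/9

Derivation:
After step 1:
  5 21/4 7
  13/4 5 19/4
  17/4 14/5 4
  13/3 5 13/3
After step 2:
  9/2 89/16 17/3
  35/8 421/100 83/16
  439/120 421/100 953/240
  163/36 247/60 40/9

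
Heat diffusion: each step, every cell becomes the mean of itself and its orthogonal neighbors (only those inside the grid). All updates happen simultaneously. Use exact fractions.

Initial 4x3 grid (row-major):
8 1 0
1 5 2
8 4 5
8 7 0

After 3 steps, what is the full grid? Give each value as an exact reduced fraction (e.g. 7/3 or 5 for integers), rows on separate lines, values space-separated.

After step 1:
  10/3 7/2 1
  11/2 13/5 3
  21/4 29/5 11/4
  23/3 19/4 4
After step 2:
  37/9 313/120 5/2
  1001/240 102/25 187/80
  1453/240 423/100 311/80
  53/9 1333/240 23/6
After step 3:
  7841/2160 23939/7200 1787/720
  33149/7200 1307/375 2561/800
  36619/7200 28567/6000 8573/2400
  6299/1080 70223/14400 177/40

Answer: 7841/2160 23939/7200 1787/720
33149/7200 1307/375 2561/800
36619/7200 28567/6000 8573/2400
6299/1080 70223/14400 177/40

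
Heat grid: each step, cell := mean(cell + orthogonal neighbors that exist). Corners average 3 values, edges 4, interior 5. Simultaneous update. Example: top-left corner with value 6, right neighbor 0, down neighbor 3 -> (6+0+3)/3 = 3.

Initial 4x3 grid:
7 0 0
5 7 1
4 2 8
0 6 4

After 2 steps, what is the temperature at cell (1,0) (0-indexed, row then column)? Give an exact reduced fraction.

Answer: 31/8

Derivation:
Step 1: cell (1,0) = 23/4
Step 2: cell (1,0) = 31/8
Full grid after step 2:
  53/12 65/24 47/18
  31/8 433/100 133/48
  517/120 179/50 383/80
  109/36 133/30 17/4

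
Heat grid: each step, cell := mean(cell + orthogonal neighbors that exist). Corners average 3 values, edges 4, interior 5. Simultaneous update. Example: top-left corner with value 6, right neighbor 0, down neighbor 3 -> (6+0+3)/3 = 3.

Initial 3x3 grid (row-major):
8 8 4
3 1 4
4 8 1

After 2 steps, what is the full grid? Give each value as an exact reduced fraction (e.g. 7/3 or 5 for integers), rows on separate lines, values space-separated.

After step 1:
  19/3 21/4 16/3
  4 24/5 5/2
  5 7/2 13/3
After step 2:
  187/36 1303/240 157/36
  151/30 401/100 509/120
  25/6 529/120 31/9

Answer: 187/36 1303/240 157/36
151/30 401/100 509/120
25/6 529/120 31/9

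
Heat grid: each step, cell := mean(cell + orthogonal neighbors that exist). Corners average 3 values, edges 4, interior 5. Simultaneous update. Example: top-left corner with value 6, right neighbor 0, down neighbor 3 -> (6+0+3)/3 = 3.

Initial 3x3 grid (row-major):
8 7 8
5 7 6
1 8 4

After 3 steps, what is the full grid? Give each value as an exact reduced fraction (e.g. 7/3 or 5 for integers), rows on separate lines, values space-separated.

Answer: 13831/2160 47611/7200 4877/720
84097/14400 4633/750 30299/4800
11761/2160 2521/450 4267/720

Derivation:
After step 1:
  20/3 15/2 7
  21/4 33/5 25/4
  14/3 5 6
After step 2:
  233/36 833/120 83/12
  1391/240 153/25 517/80
  179/36 167/30 23/4
After step 3:
  13831/2160 47611/7200 4877/720
  84097/14400 4633/750 30299/4800
  11761/2160 2521/450 4267/720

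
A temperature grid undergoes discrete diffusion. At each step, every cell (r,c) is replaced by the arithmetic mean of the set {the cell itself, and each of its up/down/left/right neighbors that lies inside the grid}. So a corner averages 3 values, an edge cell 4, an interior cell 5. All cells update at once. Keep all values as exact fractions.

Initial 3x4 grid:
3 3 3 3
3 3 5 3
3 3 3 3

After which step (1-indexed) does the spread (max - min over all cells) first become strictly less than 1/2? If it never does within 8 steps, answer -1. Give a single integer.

Step 1: max=7/2, min=3, spread=1/2
Step 2: max=173/50, min=3, spread=23/50
  -> spread < 1/2 first at step 2
Step 3: max=8011/2400, min=613/200, spread=131/480
Step 4: max=71351/21600, min=11191/3600, spread=841/4320
Step 5: max=28462051/8640000, min=2253373/720000, spread=56863/345600
Step 6: max=254814341/77760000, min=20429543/6480000, spread=386393/3110400
Step 7: max=101705723131/31104000000, min=8196358813/2592000000, spread=26795339/248832000
Step 8: max=6082535714129/1866240000000, min=493646149667/155520000000, spread=254051069/2985984000

Answer: 2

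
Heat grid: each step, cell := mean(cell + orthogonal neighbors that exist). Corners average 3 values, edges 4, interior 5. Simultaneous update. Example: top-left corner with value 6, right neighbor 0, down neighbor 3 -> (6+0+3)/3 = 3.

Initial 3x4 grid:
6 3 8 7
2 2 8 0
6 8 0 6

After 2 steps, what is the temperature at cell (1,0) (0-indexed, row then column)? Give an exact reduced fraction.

Answer: 22/5

Derivation:
Step 1: cell (1,0) = 4
Step 2: cell (1,0) = 22/5
Full grid after step 2:
  149/36 1171/240 397/80 67/12
  22/5 419/100 509/100 317/80
  40/9 583/120 151/40 17/4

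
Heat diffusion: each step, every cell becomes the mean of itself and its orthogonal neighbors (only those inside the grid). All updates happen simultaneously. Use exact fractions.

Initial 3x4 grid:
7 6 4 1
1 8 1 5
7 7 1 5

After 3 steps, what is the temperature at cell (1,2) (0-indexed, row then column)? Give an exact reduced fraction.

Step 1: cell (1,2) = 19/5
Step 2: cell (1,2) = 179/50
Step 3: cell (1,2) = 4107/1000
Full grid after step 3:
  1367/270 35119/7200 27749/7200 7673/2160
  76643/14400 27787/6000 4107/1000 1353/400
  913/180 11773/2400 28549/7200 7933/2160

Answer: 4107/1000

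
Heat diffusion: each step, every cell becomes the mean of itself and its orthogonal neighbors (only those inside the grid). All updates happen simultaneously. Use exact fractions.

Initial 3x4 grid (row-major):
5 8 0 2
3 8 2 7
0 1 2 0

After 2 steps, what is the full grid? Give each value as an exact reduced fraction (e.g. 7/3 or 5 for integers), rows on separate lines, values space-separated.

Answer: 175/36 1079/240 301/80 35/12
113/30 101/25 76/25 251/80
97/36 73/30 27/10 7/3

Derivation:
After step 1:
  16/3 21/4 3 3
  4 22/5 19/5 11/4
  4/3 11/4 5/4 3
After step 2:
  175/36 1079/240 301/80 35/12
  113/30 101/25 76/25 251/80
  97/36 73/30 27/10 7/3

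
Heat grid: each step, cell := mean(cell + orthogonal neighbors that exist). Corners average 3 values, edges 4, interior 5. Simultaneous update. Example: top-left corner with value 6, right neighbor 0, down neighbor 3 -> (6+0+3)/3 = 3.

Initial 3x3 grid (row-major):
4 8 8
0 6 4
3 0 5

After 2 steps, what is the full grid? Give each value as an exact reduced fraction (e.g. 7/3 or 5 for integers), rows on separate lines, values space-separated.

Answer: 55/12 623/120 227/36
237/80 113/25 1141/240
31/12 111/40 49/12

Derivation:
After step 1:
  4 13/2 20/3
  13/4 18/5 23/4
  1 7/2 3
After step 2:
  55/12 623/120 227/36
  237/80 113/25 1141/240
  31/12 111/40 49/12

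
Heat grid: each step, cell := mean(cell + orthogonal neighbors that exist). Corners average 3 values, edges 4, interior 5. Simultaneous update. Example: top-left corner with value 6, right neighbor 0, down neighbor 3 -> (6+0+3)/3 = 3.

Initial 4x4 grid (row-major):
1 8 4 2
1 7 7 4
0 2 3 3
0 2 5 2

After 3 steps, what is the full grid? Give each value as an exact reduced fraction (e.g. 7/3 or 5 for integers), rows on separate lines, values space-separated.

After step 1:
  10/3 5 21/4 10/3
  9/4 5 5 4
  3/4 14/5 4 3
  2/3 9/4 3 10/3
After step 2:
  127/36 223/48 223/48 151/36
  17/6 401/100 93/20 23/6
  97/60 74/25 89/25 43/12
  11/9 523/240 151/48 28/9
After step 3:
  1585/432 30293/7200 6529/1440 1825/432
  10789/3600 22919/6000 24839/6000 2927/720
  7769/3600 17191/6000 21479/6000 12679/3600
  3613/2160 17113/7200 21593/7200 1417/432

Answer: 1585/432 30293/7200 6529/1440 1825/432
10789/3600 22919/6000 24839/6000 2927/720
7769/3600 17191/6000 21479/6000 12679/3600
3613/2160 17113/7200 21593/7200 1417/432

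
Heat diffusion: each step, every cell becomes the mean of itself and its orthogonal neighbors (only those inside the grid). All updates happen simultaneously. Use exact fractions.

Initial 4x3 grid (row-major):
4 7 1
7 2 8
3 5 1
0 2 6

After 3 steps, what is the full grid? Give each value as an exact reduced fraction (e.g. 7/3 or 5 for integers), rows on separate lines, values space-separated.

Answer: 3491/720 31289/7200 4999/1080
9703/2400 27227/6000 14317/3600
26749/7200 1267/375 1201/300
767/270 48053/14400 2347/720

Derivation:
After step 1:
  6 7/2 16/3
  4 29/5 3
  15/4 13/5 5
  5/3 13/4 3
After step 2:
  9/2 619/120 71/18
  391/80 189/50 287/60
  721/240 102/25 17/5
  26/9 631/240 15/4
After step 3:
  3491/720 31289/7200 4999/1080
  9703/2400 27227/6000 14317/3600
  26749/7200 1267/375 1201/300
  767/270 48053/14400 2347/720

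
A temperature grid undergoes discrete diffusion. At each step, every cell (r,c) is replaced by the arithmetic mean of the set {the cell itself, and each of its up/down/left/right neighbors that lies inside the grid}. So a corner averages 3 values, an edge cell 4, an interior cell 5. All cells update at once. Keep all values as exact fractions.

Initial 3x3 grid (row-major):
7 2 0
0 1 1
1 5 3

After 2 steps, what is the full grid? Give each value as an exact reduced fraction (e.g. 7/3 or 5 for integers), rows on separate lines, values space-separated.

After step 1:
  3 5/2 1
  9/4 9/5 5/4
  2 5/2 3
After step 2:
  31/12 83/40 19/12
  181/80 103/50 141/80
  9/4 93/40 9/4

Answer: 31/12 83/40 19/12
181/80 103/50 141/80
9/4 93/40 9/4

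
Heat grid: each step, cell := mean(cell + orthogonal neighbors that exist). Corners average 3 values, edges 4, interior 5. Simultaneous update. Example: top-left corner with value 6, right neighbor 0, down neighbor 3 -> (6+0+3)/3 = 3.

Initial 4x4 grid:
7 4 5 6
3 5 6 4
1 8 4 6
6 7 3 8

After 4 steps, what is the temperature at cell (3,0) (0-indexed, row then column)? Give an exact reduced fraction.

Step 1: cell (3,0) = 14/3
Step 2: cell (3,0) = 91/18
Step 3: cell (3,0) = 134/27
Step 4: cell (3,0) = 40817/8100
Full grid after step 4:
  15491/3240 10717/2160 91663/18000 18763/3600
  13013/2700 27803/5625 155677/30000 188741/36000
  131621/27000 45989/9000 473897/90000 583691/108000
  40817/8100 139901/27000 146309/27000 176921/32400

Answer: 40817/8100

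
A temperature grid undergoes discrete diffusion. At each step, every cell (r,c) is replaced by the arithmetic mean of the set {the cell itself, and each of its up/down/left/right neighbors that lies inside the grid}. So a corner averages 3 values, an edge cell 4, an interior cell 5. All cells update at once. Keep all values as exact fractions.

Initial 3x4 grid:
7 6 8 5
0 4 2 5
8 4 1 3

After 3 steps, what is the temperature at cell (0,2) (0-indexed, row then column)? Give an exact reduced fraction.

Step 1: cell (0,2) = 21/4
Step 2: cell (0,2) = 43/8
Step 3: cell (0,2) = 2831/600
Full grid after step 3:
  10037/2160 17761/3600 2831/600 233/48
  64819/14400 1541/375 2123/500 19213/4800
  1427/360 9449/2400 8249/2400 257/72

Answer: 2831/600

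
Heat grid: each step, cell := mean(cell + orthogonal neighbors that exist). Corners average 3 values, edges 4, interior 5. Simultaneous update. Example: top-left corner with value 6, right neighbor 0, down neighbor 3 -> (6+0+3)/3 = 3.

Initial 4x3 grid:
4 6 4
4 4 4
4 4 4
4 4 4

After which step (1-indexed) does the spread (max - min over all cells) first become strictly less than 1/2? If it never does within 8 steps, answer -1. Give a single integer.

Answer: 3

Derivation:
Step 1: max=14/3, min=4, spread=2/3
Step 2: max=547/120, min=4, spread=67/120
Step 3: max=4757/1080, min=4, spread=437/1080
  -> spread < 1/2 first at step 3
Step 4: max=1885531/432000, min=2009/500, spread=29951/86400
Step 5: max=16767821/3888000, min=13658/3375, spread=206761/777600
Step 6: max=6676995571/1555200000, min=10965671/2700000, spread=14430763/62208000
Step 7: max=398355741689/93312000000, min=881652727/216000000, spread=139854109/746496000
Step 8: max=23817351890251/5598720000000, min=79611228977/19440000000, spread=7114543559/44789760000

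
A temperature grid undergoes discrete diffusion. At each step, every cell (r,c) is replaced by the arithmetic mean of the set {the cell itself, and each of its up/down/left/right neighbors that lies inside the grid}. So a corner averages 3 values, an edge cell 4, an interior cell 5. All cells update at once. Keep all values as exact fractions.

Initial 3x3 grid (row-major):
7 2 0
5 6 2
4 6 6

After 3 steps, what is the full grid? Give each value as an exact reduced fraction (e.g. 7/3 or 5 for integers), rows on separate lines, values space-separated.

After step 1:
  14/3 15/4 4/3
  11/2 21/5 7/2
  5 11/2 14/3
After step 2:
  167/36 279/80 103/36
  581/120 449/100 137/40
  16/3 581/120 41/9
After step 3:
  9337/2160 6191/1600 7037/2160
  34747/7200 25303/6000 9199/2400
  901/180 34597/7200 577/135

Answer: 9337/2160 6191/1600 7037/2160
34747/7200 25303/6000 9199/2400
901/180 34597/7200 577/135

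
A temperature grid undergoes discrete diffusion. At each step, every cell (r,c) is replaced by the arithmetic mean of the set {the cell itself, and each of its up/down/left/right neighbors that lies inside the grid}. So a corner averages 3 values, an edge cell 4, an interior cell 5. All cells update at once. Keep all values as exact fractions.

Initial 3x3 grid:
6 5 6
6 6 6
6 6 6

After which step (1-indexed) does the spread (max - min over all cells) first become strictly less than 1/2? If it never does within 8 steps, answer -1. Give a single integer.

Answer: 1

Derivation:
Step 1: max=6, min=17/3, spread=1/3
  -> spread < 1/2 first at step 1
Step 2: max=6, min=1373/240, spread=67/240
Step 3: max=1193/200, min=12523/2160, spread=1807/10800
Step 4: max=32039/5400, min=5026037/864000, spread=33401/288000
Step 5: max=3196609/540000, min=45426067/7776000, spread=3025513/38880000
Step 6: max=170044051/28800000, min=18197473133/3110400000, spread=53531/995328
Step 7: max=45864883949/7776000000, min=1093711074151/186624000000, spread=450953/11943936
Step 8: max=5497711389481/933120000000, min=65675736439397/11197440000000, spread=3799043/143327232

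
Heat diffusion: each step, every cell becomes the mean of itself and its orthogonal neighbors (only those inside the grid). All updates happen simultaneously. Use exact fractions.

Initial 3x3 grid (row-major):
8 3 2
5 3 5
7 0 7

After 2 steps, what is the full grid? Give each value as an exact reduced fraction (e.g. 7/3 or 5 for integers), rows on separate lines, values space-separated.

After step 1:
  16/3 4 10/3
  23/4 16/5 17/4
  4 17/4 4
After step 2:
  181/36 119/30 139/36
  1097/240 429/100 887/240
  14/3 309/80 25/6

Answer: 181/36 119/30 139/36
1097/240 429/100 887/240
14/3 309/80 25/6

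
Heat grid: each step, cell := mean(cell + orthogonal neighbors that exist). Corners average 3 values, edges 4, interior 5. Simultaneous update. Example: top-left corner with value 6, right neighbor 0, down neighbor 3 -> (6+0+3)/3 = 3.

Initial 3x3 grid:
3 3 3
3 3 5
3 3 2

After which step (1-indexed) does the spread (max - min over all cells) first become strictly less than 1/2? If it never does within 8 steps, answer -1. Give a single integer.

Answer: 2

Derivation:
Step 1: max=11/3, min=11/4, spread=11/12
Step 2: max=273/80, min=35/12, spread=119/240
  -> spread < 1/2 first at step 2
Step 3: max=7189/2160, min=3629/1200, spread=821/2700
Step 4: max=933577/288000, min=131431/43200, spread=172111/864000
Step 5: max=25099621/7776000, min=8007457/2592000, spread=4309/31104
Step 6: max=1491863987/466560000, min=160721693/51840000, spread=36295/373248
Step 7: max=89218223989/27993600000, min=29102380913/9331200000, spread=305773/4478976
Step 8: max=5332596987683/1679616000000, min=1750699506311/559872000000, spread=2575951/53747712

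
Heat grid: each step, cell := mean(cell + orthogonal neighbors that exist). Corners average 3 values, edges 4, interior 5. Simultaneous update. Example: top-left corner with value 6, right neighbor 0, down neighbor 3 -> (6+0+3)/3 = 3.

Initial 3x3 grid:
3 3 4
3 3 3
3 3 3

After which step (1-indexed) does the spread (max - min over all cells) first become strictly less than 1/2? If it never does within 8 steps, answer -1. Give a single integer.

Step 1: max=10/3, min=3, spread=1/3
  -> spread < 1/2 first at step 1
Step 2: max=59/18, min=3, spread=5/18
Step 3: max=689/216, min=3, spread=41/216
Step 4: max=41011/12960, min=1091/360, spread=347/2592
Step 5: max=2439737/777600, min=10957/3600, spread=2921/31104
Step 6: max=145796539/46656000, min=1321483/432000, spread=24611/373248
Step 7: max=8716802033/2799360000, min=29816741/9720000, spread=207329/4478976
Step 8: max=521914752451/167961600000, min=1594001599/518400000, spread=1746635/53747712

Answer: 1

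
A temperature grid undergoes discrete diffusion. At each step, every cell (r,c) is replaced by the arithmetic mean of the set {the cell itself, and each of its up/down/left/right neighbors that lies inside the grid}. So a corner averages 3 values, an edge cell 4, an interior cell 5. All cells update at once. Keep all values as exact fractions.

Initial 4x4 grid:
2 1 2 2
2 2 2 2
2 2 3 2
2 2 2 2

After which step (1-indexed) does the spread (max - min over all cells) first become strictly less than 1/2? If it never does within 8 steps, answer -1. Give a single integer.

Answer: 2

Derivation:
Step 1: max=9/4, min=5/3, spread=7/12
Step 2: max=111/50, min=209/120, spread=287/600
  -> spread < 1/2 first at step 2
Step 3: max=5167/2400, min=1949/1080, spread=7523/21600
Step 4: max=23171/10800, min=60461/32400, spread=2263/8100
Step 5: max=27473/12960, min=1830683/972000, spread=7181/30375
Step 6: max=4105093/1944000, min=55770863/29160000, spread=1451383/7290000
Step 7: max=610916567/291600000, min=1686254129/874800000, spread=36623893/218700000
Step 8: max=18236882681/8748000000, min=51015853631/26244000000, spread=923698603/6561000000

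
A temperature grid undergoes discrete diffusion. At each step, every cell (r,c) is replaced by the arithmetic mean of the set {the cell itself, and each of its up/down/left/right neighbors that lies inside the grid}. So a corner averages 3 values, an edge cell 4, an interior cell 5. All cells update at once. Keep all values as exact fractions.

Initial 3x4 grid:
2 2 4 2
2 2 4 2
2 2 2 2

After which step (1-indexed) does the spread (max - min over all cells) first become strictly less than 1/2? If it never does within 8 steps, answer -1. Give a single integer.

Answer: 4

Derivation:
Step 1: max=3, min=2, spread=1
Step 2: max=329/120, min=2, spread=89/120
Step 3: max=358/135, min=253/120, spread=587/1080
Step 4: max=169417/64800, min=2593/1200, spread=5879/12960
  -> spread < 1/2 first at step 4
Step 5: max=9973553/3888000, min=7474/3375, spread=272701/777600
Step 6: max=591015967/233280000, min=14569247/6480000, spread=2660923/9331200
Step 7: max=35052129053/13996800000, min=98414797/43200000, spread=126629393/559872000
Step 8: max=2085231199927/839808000000, min=53646183307/23328000000, spread=1231748807/6718464000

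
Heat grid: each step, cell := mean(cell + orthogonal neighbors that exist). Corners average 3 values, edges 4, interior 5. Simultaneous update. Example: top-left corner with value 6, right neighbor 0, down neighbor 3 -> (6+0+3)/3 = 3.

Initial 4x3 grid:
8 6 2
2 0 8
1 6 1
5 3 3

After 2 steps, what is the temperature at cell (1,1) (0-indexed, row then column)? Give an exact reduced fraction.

Answer: 161/50

Derivation:
Step 1: cell (1,1) = 22/5
Step 2: cell (1,1) = 161/50
Full grid after step 2:
  145/36 143/30 145/36
  959/240 161/50 1019/240
  229/80 377/100 707/240
  43/12 707/240 133/36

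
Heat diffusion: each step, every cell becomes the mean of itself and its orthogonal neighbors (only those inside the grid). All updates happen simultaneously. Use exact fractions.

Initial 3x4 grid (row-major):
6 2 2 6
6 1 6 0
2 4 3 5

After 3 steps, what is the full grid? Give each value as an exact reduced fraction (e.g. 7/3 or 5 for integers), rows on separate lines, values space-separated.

Answer: 4169/1080 24337/7200 25537/7200 863/270
51239/14400 11033/3000 4739/1500 51229/14400
2681/720 247/75 12881/3600 7069/2160

Derivation:
After step 1:
  14/3 11/4 4 8/3
  15/4 19/5 12/5 17/4
  4 5/2 9/2 8/3
After step 2:
  67/18 913/240 709/240 131/36
  973/240 76/25 379/100 719/240
  41/12 37/10 181/60 137/36
After step 3:
  4169/1080 24337/7200 25537/7200 863/270
  51239/14400 11033/3000 4739/1500 51229/14400
  2681/720 247/75 12881/3600 7069/2160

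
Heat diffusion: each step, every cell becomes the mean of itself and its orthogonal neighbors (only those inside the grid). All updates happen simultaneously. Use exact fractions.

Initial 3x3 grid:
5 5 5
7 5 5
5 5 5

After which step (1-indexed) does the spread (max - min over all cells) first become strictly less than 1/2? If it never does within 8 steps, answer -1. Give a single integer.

Step 1: max=17/3, min=5, spread=2/3
Step 2: max=667/120, min=5, spread=67/120
Step 3: max=5837/1080, min=507/100, spread=1807/5400
  -> spread < 1/2 first at step 3
Step 4: max=2317963/432000, min=13861/2700, spread=33401/144000
Step 5: max=20669933/3888000, min=1393391/270000, spread=3025513/19440000
Step 6: max=8240926867/1555200000, min=74755949/14400000, spread=53531/497664
Step 7: max=492592925849/93312000000, min=20231116051/3888000000, spread=450953/5971968
Step 8: max=29502503560603/5598720000000, min=2433808610519/466560000000, spread=3799043/71663616

Answer: 3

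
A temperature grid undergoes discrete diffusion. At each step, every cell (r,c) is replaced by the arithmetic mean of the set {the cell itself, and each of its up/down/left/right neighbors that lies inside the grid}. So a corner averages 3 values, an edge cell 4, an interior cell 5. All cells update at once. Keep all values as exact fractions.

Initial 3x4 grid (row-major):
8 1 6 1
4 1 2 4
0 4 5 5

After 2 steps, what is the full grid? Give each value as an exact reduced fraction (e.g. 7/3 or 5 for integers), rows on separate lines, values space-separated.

Answer: 139/36 397/120 413/120 55/18
253/80 63/20 31/10 56/15
101/36 347/120 443/120 35/9

Derivation:
After step 1:
  13/3 4 5/2 11/3
  13/4 12/5 18/5 3
  8/3 5/2 4 14/3
After step 2:
  139/36 397/120 413/120 55/18
  253/80 63/20 31/10 56/15
  101/36 347/120 443/120 35/9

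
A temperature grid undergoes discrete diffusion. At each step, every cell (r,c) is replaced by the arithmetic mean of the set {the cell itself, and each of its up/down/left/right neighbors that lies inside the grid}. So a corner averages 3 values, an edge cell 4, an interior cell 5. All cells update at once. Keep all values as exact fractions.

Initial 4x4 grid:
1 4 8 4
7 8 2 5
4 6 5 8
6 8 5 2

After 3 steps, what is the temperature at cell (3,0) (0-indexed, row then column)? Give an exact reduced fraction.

Answer: 88/15

Derivation:
Step 1: cell (3,0) = 6
Step 2: cell (3,0) = 6
Step 3: cell (3,0) = 88/15
Full grid after step 3:
  583/120 12169/2400 36187/7200 5573/1080
  4203/800 5233/1000 15893/3000 36547/7200
  4507/800 113/20 133/25 2477/480
  88/15 4597/800 173/32 307/60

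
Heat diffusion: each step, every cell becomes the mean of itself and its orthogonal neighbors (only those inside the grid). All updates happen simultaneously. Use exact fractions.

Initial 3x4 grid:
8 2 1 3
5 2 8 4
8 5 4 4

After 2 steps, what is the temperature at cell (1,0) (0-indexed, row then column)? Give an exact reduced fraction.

Step 1: cell (1,0) = 23/4
Step 2: cell (1,0) = 423/80
Full grid after step 2:
  14/3 323/80 793/240 131/36
  423/80 439/100 217/50 913/240
  11/2 51/10 89/20 14/3

Answer: 423/80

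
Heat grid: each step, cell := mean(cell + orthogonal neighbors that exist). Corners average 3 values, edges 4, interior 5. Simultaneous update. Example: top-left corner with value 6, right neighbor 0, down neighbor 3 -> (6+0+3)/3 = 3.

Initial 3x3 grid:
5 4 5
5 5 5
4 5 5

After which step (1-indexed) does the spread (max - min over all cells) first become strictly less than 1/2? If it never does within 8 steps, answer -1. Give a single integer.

Step 1: max=5, min=14/3, spread=1/3
  -> spread < 1/2 first at step 1
Step 2: max=59/12, min=1133/240, spread=47/240
Step 3: max=389/80, min=5099/1080, spread=61/432
Step 4: max=209167/43200, min=307363/64800, spread=511/5184
Step 5: max=12500149/2592000, min=18480911/3888000, spread=4309/62208
Step 6: max=249501901/51840000, min=1111416367/233280000, spread=36295/746496
Step 7: max=44835150941/9331200000, min=66774956099/13996800000, spread=305773/8957952
Step 8: max=2687378070527/559872000000, min=4010942488603/839808000000, spread=2575951/107495424

Answer: 1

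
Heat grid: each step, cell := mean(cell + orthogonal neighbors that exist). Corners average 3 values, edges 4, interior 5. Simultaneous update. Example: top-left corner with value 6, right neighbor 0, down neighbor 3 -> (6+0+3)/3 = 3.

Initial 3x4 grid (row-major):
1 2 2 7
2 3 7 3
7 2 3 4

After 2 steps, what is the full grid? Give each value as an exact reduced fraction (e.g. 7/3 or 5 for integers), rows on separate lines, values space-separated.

Answer: 83/36 341/120 141/40 55/12
707/240 79/25 411/100 971/240
32/9 877/240 881/240 151/36

Derivation:
After step 1:
  5/3 2 9/2 4
  13/4 16/5 18/5 21/4
  11/3 15/4 4 10/3
After step 2:
  83/36 341/120 141/40 55/12
  707/240 79/25 411/100 971/240
  32/9 877/240 881/240 151/36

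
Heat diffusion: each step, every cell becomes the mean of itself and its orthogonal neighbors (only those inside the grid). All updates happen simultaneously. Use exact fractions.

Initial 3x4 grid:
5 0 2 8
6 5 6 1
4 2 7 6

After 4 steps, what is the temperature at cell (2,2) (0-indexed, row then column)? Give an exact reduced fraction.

Answer: 39013/8640

Derivation:
Step 1: cell (2,2) = 21/4
Step 2: cell (2,2) = 1117/240
Step 3: cell (2,2) = 1339/288
Step 4: cell (2,2) = 39013/8640
Full grid after step 4:
  25609/6480 85771/21600 17609/4320 110311/25920
  178247/43200 149903/36000 312311/72000 153227/34560
  18571/4320 63139/14400 39013/8640 120481/25920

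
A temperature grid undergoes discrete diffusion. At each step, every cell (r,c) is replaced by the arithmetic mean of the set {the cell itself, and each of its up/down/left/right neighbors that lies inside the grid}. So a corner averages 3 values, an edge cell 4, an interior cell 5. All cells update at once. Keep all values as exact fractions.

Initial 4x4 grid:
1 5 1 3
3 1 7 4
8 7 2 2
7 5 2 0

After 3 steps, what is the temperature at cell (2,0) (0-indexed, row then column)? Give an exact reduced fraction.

Step 1: cell (2,0) = 25/4
Step 2: cell (2,0) = 623/120
Step 3: cell (2,0) = 1151/225
Full grid after step 3:
  139/40 3767/1200 12413/3600 169/54
  589/150 801/200 1231/375 11903/3600
  1151/225 1289/300 10843/3000 9703/3600
  2869/540 8503/1800 5819/1800 569/216

Answer: 1151/225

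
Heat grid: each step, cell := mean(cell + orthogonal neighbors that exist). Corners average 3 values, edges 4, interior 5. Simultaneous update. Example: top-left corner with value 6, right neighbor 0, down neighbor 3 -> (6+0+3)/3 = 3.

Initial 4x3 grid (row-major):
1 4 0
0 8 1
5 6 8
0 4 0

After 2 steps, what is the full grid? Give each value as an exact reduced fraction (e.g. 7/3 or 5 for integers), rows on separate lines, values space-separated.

After step 1:
  5/3 13/4 5/3
  7/2 19/5 17/4
  11/4 31/5 15/4
  3 5/2 4
After step 2:
  101/36 623/240 55/18
  703/240 21/5 101/30
  309/80 19/5 91/20
  11/4 157/40 41/12

Answer: 101/36 623/240 55/18
703/240 21/5 101/30
309/80 19/5 91/20
11/4 157/40 41/12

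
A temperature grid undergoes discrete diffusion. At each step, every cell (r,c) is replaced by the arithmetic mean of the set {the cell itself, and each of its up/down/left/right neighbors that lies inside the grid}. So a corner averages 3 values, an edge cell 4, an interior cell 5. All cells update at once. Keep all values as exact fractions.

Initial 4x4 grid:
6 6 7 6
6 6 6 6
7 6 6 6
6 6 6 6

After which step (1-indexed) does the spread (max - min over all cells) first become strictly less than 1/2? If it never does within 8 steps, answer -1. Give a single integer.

Answer: 1

Derivation:
Step 1: max=19/3, min=6, spread=1/3
  -> spread < 1/2 first at step 1
Step 2: max=751/120, min=6, spread=31/120
Step 3: max=6691/1080, min=6, spread=211/1080
Step 4: max=133343/21600, min=1358/225, spread=119/864
Step 5: max=739517/120000, min=20408/3375, spread=125093/1080000
Step 6: max=29942449/4860000, min=545971/90000, spread=92003/972000
Step 7: max=179490857/29160000, min=3691103/607500, spread=2317913/29160000
Step 8: max=26914578757/4374000000, min=4436959357/729000000, spread=58564523/874800000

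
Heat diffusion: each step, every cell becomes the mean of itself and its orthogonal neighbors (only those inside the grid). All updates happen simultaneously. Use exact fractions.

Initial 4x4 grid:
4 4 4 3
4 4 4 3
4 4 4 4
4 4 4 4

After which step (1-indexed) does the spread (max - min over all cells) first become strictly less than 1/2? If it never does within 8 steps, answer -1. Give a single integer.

Step 1: max=4, min=10/3, spread=2/3
Step 2: max=4, min=127/36, spread=17/36
  -> spread < 1/2 first at step 2
Step 3: max=4, min=488/135, spread=52/135
Step 4: max=4, min=7459/2025, spread=641/2025
Step 5: max=35921/9000, min=452699/121500, spread=64469/243000
Step 6: max=2150471/540000, min=54820169/14580000, spread=810637/3645000
Step 7: max=4289047/1080000, min=1655318927/437400000, spread=20436277/109350000
Step 8: max=385031759/97200000, min=49918646597/13122000000, spread=515160217/3280500000

Answer: 2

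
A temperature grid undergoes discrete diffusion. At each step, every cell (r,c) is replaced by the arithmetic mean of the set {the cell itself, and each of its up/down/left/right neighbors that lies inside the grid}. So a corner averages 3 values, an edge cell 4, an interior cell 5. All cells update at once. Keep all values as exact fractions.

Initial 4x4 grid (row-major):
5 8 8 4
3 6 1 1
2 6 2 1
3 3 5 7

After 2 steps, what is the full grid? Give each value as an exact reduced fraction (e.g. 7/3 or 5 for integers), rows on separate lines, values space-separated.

After step 1:
  16/3 27/4 21/4 13/3
  4 24/5 18/5 7/4
  7/2 19/5 3 11/4
  8/3 17/4 17/4 13/3
After step 2:
  193/36 83/15 299/60 34/9
  529/120 459/100 92/25 373/120
  419/120 387/100 87/25 71/24
  125/36 449/120 95/24 34/9

Answer: 193/36 83/15 299/60 34/9
529/120 459/100 92/25 373/120
419/120 387/100 87/25 71/24
125/36 449/120 95/24 34/9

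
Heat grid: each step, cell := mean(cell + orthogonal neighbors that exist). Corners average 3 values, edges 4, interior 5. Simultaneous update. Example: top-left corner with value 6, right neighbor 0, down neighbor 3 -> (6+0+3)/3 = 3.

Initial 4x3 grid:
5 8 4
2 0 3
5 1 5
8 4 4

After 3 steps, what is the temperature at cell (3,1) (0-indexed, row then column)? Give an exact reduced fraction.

Step 1: cell (3,1) = 17/4
Step 2: cell (3,1) = 69/16
Step 3: cell (3,1) = 19627/4800
Full grid after step 3:
  2891/720 18767/4800 1423/360
  1491/400 3629/1000 8521/2400
  884/225 3659/1000 25763/7200
  1853/432 19627/4800 839/216

Answer: 19627/4800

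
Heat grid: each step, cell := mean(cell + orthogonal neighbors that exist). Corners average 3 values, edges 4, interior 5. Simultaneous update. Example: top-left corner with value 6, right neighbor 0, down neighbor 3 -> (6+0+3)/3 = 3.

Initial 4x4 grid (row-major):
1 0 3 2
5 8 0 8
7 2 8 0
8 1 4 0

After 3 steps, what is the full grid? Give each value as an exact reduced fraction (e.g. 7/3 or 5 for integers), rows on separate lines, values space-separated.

After step 1:
  2 3 5/4 13/3
  21/4 3 27/5 5/2
  11/2 26/5 14/5 4
  16/3 15/4 13/4 4/3
After step 2:
  41/12 37/16 839/240 97/36
  63/16 437/100 299/100 487/120
  1277/240 81/20 413/100 319/120
  175/36 263/60 167/60 103/36
After step 3:
  29/9 2719/800 20687/7200 7379/2160
  3409/800 883/250 22853/6000 11161/3600
  6541/1440 5341/1200 9967/3000 12337/3600
  10487/2160 1447/360 6371/1800 2989/1080

Answer: 29/9 2719/800 20687/7200 7379/2160
3409/800 883/250 22853/6000 11161/3600
6541/1440 5341/1200 9967/3000 12337/3600
10487/2160 1447/360 6371/1800 2989/1080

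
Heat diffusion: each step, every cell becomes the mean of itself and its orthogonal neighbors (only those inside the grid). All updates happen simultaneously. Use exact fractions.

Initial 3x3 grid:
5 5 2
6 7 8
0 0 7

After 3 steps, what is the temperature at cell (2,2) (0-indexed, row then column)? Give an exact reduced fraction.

Step 1: cell (2,2) = 5
Step 2: cell (2,2) = 29/6
Step 3: cell (2,2) = 1687/360
Full grid after step 3:
  10217/2160 71899/14400 3749/720
  31037/7200 28013/6000 1513/300
  691/180 10129/2400 1687/360

Answer: 1687/360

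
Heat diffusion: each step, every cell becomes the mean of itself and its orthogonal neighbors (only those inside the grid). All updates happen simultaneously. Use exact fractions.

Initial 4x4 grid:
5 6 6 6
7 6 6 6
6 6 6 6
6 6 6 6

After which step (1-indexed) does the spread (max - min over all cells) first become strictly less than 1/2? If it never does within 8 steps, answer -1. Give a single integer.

Answer: 2

Derivation:
Step 1: max=25/4, min=23/4, spread=1/2
Step 2: max=489/80, min=71/12, spread=47/240
  -> spread < 1/2 first at step 2
Step 3: max=14609/2400, min=14299/2400, spread=31/240
Step 4: max=130889/21600, min=143531/24000, spread=17111/216000
Step 5: max=13063073/2160000, min=1293811/216000, spread=124963/2160000
Step 6: max=117490553/19440000, min=25902637/4320000, spread=1857373/38880000
Step 7: max=5633267/933120, min=233174183/38880000, spread=2317913/58320000
Step 8: max=105574205489/17496000000, min=34996186753/5832000000, spread=58564523/1749600000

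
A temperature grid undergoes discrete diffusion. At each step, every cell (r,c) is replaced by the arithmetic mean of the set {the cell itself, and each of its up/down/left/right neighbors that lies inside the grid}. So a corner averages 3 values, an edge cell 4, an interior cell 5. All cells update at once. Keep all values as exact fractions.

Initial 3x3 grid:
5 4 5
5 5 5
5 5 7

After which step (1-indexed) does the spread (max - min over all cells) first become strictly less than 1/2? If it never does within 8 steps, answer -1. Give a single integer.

Step 1: max=17/3, min=14/3, spread=1
Step 2: max=50/9, min=1133/240, spread=601/720
Step 3: max=718/135, min=10363/2160, spread=25/48
Step 4: max=170489/32400, min=634481/129600, spread=211/576
  -> spread < 1/2 first at step 4
Step 5: max=5040929/972000, min=38328307/7776000, spread=1777/6912
Step 6: max=601167851/116640000, min=2320459529/466560000, spread=14971/82944
Step 7: max=2240825167/437400000, min=139865657563/27993600000, spread=126121/995328
Step 8: max=2143903403309/419904000000, min=8426199691361/1679616000000, spread=1062499/11943936

Answer: 4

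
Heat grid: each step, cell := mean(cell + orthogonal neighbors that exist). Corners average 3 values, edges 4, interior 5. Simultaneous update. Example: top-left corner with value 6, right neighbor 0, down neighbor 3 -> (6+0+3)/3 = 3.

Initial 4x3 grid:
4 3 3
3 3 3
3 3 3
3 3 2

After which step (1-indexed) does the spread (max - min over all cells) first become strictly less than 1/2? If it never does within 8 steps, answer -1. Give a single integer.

Answer: 3

Derivation:
Step 1: max=10/3, min=8/3, spread=2/3
Step 2: max=59/18, min=49/18, spread=5/9
Step 3: max=689/216, min=607/216, spread=41/108
  -> spread < 1/2 first at step 3
Step 4: max=81977/25920, min=73543/25920, spread=4217/12960
Step 5: max=971537/311040, min=894703/311040, spread=38417/155520
Step 6: max=57890671/18662400, min=54083729/18662400, spread=1903471/9331200
Step 7: max=689885017/223948800, min=653807783/223948800, spread=18038617/111974400
Step 8: max=41194762523/13436928000, min=39426805477/13436928000, spread=883978523/6718464000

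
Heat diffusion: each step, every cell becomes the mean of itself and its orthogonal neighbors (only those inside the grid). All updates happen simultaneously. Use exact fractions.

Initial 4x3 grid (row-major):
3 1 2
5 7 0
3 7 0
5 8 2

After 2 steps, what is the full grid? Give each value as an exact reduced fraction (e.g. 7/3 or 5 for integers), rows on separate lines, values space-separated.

Answer: 43/12 45/16 13/6
33/8 19/5 19/8
119/24 87/20 77/24
95/18 115/24 133/36

Derivation:
After step 1:
  3 13/4 1
  9/2 4 9/4
  5 5 9/4
  16/3 11/2 10/3
After step 2:
  43/12 45/16 13/6
  33/8 19/5 19/8
  119/24 87/20 77/24
  95/18 115/24 133/36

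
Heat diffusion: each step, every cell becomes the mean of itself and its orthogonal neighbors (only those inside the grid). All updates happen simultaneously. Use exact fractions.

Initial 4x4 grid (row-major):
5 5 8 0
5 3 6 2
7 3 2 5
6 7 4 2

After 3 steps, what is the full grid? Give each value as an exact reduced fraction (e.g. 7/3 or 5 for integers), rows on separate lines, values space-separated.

After step 1:
  5 21/4 19/4 10/3
  5 22/5 21/5 13/4
  21/4 22/5 4 11/4
  20/3 5 15/4 11/3
After step 2:
  61/12 97/20 263/60 34/9
  393/80 93/20 103/25 203/60
  1279/240 461/100 191/50 41/12
  203/36 1189/240 197/48 61/18
After step 3:
  3563/720 569/120 7709/1800 1039/270
  799/160 9257/2000 6107/1500 3307/900
  36883/7200 7009/1500 4817/1200 788/225
  1433/270 34753/7200 29281/7200 1571/432

Answer: 3563/720 569/120 7709/1800 1039/270
799/160 9257/2000 6107/1500 3307/900
36883/7200 7009/1500 4817/1200 788/225
1433/270 34753/7200 29281/7200 1571/432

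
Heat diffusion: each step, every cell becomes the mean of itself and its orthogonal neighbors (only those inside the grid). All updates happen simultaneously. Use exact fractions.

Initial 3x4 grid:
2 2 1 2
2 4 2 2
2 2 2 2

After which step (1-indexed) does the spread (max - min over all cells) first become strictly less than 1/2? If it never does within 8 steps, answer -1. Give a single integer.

Answer: 3

Derivation:
Step 1: max=5/2, min=5/3, spread=5/6
Step 2: max=237/100, min=65/36, spread=127/225
Step 3: max=5507/2400, min=1033/540, spread=8243/21600
  -> spread < 1/2 first at step 3
Step 4: max=49187/21600, min=31639/16200, spread=4201/12960
Step 5: max=2905903/1296000, min=1945811/972000, spread=186893/777600
Step 6: max=173336117/77760000, min=118064269/58320000, spread=1910051/9331200
Step 7: max=10306428703/4665600000, min=7166823971/3499200000, spread=90079609/559872000
Step 8: max=614812663277/279936000000, min=433101658489/209952000000, spread=896250847/6718464000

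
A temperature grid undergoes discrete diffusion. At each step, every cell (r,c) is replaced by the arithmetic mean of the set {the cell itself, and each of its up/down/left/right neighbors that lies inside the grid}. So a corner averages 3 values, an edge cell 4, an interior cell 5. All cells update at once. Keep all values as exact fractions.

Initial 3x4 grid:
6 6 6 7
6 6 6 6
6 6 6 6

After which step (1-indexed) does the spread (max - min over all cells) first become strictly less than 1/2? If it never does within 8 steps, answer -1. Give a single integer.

Answer: 1

Derivation:
Step 1: max=19/3, min=6, spread=1/3
  -> spread < 1/2 first at step 1
Step 2: max=113/18, min=6, spread=5/18
Step 3: max=1337/216, min=6, spread=41/216
Step 4: max=159737/25920, min=6, spread=4217/25920
Step 5: max=9540349/1555200, min=43279/7200, spread=38417/311040
Step 6: max=571072211/93312000, min=866597/144000, spread=1903471/18662400
Step 7: max=34193309089/5598720000, min=26035759/4320000, spread=18038617/223948800
Step 8: max=2048807382851/335923200000, min=2345726759/388800000, spread=883978523/13436928000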